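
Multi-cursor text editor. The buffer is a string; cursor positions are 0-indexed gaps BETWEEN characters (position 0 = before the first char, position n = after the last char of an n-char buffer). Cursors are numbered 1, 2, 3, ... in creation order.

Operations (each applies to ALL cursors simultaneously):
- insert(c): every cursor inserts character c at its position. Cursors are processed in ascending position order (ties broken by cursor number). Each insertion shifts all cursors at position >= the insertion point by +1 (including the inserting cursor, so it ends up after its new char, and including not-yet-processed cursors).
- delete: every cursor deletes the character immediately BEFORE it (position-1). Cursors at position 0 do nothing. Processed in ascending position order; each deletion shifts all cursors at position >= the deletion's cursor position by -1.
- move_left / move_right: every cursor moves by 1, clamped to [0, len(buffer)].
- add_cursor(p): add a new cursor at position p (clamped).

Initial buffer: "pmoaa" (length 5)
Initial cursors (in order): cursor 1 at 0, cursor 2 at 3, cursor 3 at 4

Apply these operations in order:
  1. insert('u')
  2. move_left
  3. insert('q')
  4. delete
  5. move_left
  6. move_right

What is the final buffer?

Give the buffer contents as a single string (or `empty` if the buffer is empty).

Answer: upmouaua

Derivation:
After op 1 (insert('u')): buffer="upmouaua" (len 8), cursors c1@1 c2@5 c3@7, authorship 1...2.3.
After op 2 (move_left): buffer="upmouaua" (len 8), cursors c1@0 c2@4 c3@6, authorship 1...2.3.
After op 3 (insert('q')): buffer="qupmoquaqua" (len 11), cursors c1@1 c2@6 c3@9, authorship 11...22.33.
After op 4 (delete): buffer="upmouaua" (len 8), cursors c1@0 c2@4 c3@6, authorship 1...2.3.
After op 5 (move_left): buffer="upmouaua" (len 8), cursors c1@0 c2@3 c3@5, authorship 1...2.3.
After op 6 (move_right): buffer="upmouaua" (len 8), cursors c1@1 c2@4 c3@6, authorship 1...2.3.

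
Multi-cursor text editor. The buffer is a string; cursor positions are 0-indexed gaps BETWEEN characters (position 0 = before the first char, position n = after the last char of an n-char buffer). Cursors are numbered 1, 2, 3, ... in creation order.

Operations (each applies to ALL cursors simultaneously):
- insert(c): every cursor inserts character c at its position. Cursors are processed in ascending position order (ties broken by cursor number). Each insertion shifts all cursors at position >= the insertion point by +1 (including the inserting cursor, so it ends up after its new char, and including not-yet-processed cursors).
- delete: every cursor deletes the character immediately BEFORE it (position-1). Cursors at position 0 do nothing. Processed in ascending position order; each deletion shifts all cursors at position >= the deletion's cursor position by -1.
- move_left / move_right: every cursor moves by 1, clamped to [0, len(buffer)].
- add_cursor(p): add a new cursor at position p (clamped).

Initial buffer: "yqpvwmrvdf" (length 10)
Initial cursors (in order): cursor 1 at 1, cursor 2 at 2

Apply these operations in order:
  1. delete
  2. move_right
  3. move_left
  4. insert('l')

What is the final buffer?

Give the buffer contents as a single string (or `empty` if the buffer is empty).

After op 1 (delete): buffer="pvwmrvdf" (len 8), cursors c1@0 c2@0, authorship ........
After op 2 (move_right): buffer="pvwmrvdf" (len 8), cursors c1@1 c2@1, authorship ........
After op 3 (move_left): buffer="pvwmrvdf" (len 8), cursors c1@0 c2@0, authorship ........
After op 4 (insert('l')): buffer="llpvwmrvdf" (len 10), cursors c1@2 c2@2, authorship 12........

Answer: llpvwmrvdf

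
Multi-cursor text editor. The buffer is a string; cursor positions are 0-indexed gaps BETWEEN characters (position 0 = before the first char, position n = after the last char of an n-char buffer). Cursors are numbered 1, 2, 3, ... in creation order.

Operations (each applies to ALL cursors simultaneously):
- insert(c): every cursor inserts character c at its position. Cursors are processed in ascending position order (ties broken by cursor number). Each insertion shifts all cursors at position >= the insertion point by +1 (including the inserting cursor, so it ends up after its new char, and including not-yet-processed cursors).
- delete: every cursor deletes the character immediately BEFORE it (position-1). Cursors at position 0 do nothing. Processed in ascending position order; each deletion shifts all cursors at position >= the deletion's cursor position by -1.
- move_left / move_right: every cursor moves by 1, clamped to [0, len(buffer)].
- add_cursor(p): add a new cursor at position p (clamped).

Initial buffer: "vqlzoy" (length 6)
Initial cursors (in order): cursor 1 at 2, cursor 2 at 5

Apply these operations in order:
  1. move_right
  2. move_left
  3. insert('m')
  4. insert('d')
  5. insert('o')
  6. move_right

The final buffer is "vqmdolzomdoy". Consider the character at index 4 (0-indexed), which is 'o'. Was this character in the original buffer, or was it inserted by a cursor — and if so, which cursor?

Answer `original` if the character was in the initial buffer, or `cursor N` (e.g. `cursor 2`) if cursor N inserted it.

Answer: cursor 1

Derivation:
After op 1 (move_right): buffer="vqlzoy" (len 6), cursors c1@3 c2@6, authorship ......
After op 2 (move_left): buffer="vqlzoy" (len 6), cursors c1@2 c2@5, authorship ......
After op 3 (insert('m')): buffer="vqmlzomy" (len 8), cursors c1@3 c2@7, authorship ..1...2.
After op 4 (insert('d')): buffer="vqmdlzomdy" (len 10), cursors c1@4 c2@9, authorship ..11...22.
After op 5 (insert('o')): buffer="vqmdolzomdoy" (len 12), cursors c1@5 c2@11, authorship ..111...222.
After op 6 (move_right): buffer="vqmdolzomdoy" (len 12), cursors c1@6 c2@12, authorship ..111...222.
Authorship (.=original, N=cursor N): . . 1 1 1 . . . 2 2 2 .
Index 4: author = 1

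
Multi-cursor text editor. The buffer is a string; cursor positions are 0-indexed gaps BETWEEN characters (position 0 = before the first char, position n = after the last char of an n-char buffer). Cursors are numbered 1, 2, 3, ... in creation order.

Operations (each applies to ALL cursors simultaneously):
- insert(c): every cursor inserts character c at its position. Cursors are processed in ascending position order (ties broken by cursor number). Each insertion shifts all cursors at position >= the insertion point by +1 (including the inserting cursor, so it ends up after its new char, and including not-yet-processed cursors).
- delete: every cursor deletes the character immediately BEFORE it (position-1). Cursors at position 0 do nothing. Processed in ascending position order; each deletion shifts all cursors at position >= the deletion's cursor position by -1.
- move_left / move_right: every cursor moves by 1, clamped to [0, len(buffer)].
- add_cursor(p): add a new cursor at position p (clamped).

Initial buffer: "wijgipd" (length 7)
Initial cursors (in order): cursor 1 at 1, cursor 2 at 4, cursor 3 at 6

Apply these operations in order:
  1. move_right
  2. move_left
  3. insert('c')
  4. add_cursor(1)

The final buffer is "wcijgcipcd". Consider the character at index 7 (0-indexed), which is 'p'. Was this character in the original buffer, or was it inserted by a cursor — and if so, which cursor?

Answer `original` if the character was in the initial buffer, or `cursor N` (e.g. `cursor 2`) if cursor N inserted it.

After op 1 (move_right): buffer="wijgipd" (len 7), cursors c1@2 c2@5 c3@7, authorship .......
After op 2 (move_left): buffer="wijgipd" (len 7), cursors c1@1 c2@4 c3@6, authorship .......
After op 3 (insert('c')): buffer="wcijgcipcd" (len 10), cursors c1@2 c2@6 c3@9, authorship .1...2..3.
After op 4 (add_cursor(1)): buffer="wcijgcipcd" (len 10), cursors c4@1 c1@2 c2@6 c3@9, authorship .1...2..3.
Authorship (.=original, N=cursor N): . 1 . . . 2 . . 3 .
Index 7: author = original

Answer: original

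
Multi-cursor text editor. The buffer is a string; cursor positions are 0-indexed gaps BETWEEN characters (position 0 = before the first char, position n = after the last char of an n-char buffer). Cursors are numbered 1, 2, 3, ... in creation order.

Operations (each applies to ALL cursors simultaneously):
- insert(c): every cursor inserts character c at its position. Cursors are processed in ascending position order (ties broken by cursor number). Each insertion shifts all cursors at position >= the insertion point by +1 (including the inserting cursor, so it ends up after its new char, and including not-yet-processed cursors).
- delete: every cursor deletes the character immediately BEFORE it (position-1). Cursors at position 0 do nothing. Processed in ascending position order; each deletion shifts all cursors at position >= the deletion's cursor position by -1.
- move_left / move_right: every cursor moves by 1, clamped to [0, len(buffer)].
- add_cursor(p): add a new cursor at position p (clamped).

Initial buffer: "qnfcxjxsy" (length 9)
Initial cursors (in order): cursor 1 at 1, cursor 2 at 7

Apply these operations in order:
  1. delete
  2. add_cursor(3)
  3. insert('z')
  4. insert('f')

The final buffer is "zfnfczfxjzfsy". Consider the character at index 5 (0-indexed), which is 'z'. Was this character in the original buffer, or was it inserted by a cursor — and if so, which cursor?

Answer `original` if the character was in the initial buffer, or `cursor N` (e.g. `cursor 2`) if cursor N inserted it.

Answer: cursor 3

Derivation:
After op 1 (delete): buffer="nfcxjsy" (len 7), cursors c1@0 c2@5, authorship .......
After op 2 (add_cursor(3)): buffer="nfcxjsy" (len 7), cursors c1@0 c3@3 c2@5, authorship .......
After op 3 (insert('z')): buffer="znfczxjzsy" (len 10), cursors c1@1 c3@5 c2@8, authorship 1...3..2..
After op 4 (insert('f')): buffer="zfnfczfxjzfsy" (len 13), cursors c1@2 c3@7 c2@11, authorship 11...33..22..
Authorship (.=original, N=cursor N): 1 1 . . . 3 3 . . 2 2 . .
Index 5: author = 3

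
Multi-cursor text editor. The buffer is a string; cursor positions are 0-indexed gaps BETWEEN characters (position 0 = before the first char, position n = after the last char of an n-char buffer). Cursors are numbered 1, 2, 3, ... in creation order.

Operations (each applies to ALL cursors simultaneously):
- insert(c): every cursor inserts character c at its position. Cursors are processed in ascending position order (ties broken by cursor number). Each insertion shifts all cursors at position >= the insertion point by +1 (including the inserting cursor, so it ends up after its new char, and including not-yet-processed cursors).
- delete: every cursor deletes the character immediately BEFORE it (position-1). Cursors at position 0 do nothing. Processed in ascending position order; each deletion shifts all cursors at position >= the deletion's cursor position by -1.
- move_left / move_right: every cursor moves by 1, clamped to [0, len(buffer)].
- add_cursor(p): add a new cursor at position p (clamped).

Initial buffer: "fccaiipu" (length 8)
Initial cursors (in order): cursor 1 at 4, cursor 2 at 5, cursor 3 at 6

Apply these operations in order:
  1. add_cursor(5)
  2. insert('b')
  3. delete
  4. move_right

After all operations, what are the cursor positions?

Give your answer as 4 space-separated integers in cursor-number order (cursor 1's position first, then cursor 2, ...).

Answer: 5 6 7 6

Derivation:
After op 1 (add_cursor(5)): buffer="fccaiipu" (len 8), cursors c1@4 c2@5 c4@5 c3@6, authorship ........
After op 2 (insert('b')): buffer="fccabibbibpu" (len 12), cursors c1@5 c2@8 c4@8 c3@10, authorship ....1.24.3..
After op 3 (delete): buffer="fccaiipu" (len 8), cursors c1@4 c2@5 c4@5 c3@6, authorship ........
After op 4 (move_right): buffer="fccaiipu" (len 8), cursors c1@5 c2@6 c4@6 c3@7, authorship ........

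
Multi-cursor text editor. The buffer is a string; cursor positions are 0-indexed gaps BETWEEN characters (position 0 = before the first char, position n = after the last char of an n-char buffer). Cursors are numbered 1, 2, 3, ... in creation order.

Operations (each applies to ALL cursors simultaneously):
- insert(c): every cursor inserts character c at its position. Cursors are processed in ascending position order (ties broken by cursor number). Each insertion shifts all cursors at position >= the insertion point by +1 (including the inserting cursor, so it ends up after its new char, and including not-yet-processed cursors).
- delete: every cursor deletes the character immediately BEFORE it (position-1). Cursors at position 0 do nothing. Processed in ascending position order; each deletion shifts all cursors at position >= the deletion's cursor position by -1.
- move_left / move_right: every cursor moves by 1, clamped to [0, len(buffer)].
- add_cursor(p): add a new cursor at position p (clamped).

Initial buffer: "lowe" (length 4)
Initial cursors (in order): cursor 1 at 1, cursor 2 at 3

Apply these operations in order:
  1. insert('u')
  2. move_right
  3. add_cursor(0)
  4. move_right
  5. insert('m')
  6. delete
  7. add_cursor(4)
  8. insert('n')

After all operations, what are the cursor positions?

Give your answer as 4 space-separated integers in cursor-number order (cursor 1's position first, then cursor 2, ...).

Answer: 7 10 2 7

Derivation:
After op 1 (insert('u')): buffer="luowue" (len 6), cursors c1@2 c2@5, authorship .1..2.
After op 2 (move_right): buffer="luowue" (len 6), cursors c1@3 c2@6, authorship .1..2.
After op 3 (add_cursor(0)): buffer="luowue" (len 6), cursors c3@0 c1@3 c2@6, authorship .1..2.
After op 4 (move_right): buffer="luowue" (len 6), cursors c3@1 c1@4 c2@6, authorship .1..2.
After op 5 (insert('m')): buffer="lmuowmuem" (len 9), cursors c3@2 c1@6 c2@9, authorship .31..12.2
After op 6 (delete): buffer="luowue" (len 6), cursors c3@1 c1@4 c2@6, authorship .1..2.
After op 7 (add_cursor(4)): buffer="luowue" (len 6), cursors c3@1 c1@4 c4@4 c2@6, authorship .1..2.
After op 8 (insert('n')): buffer="lnuownnuen" (len 10), cursors c3@2 c1@7 c4@7 c2@10, authorship .31..142.2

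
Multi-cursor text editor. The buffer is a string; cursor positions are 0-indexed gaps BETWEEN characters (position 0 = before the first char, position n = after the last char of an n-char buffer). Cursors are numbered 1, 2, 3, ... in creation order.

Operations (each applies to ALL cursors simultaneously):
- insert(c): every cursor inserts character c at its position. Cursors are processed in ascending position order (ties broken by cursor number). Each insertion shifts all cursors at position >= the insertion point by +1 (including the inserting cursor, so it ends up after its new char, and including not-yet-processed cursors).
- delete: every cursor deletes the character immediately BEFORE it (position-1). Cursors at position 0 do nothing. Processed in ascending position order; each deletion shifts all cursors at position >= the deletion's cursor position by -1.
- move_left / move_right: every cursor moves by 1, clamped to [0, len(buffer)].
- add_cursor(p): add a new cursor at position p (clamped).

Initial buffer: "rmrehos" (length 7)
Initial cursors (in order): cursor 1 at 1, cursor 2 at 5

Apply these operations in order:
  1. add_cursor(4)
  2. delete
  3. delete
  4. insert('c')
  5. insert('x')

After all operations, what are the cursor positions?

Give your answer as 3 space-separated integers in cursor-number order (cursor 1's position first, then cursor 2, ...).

After op 1 (add_cursor(4)): buffer="rmrehos" (len 7), cursors c1@1 c3@4 c2@5, authorship .......
After op 2 (delete): buffer="mros" (len 4), cursors c1@0 c2@2 c3@2, authorship ....
After op 3 (delete): buffer="os" (len 2), cursors c1@0 c2@0 c3@0, authorship ..
After op 4 (insert('c')): buffer="cccos" (len 5), cursors c1@3 c2@3 c3@3, authorship 123..
After op 5 (insert('x')): buffer="cccxxxos" (len 8), cursors c1@6 c2@6 c3@6, authorship 123123..

Answer: 6 6 6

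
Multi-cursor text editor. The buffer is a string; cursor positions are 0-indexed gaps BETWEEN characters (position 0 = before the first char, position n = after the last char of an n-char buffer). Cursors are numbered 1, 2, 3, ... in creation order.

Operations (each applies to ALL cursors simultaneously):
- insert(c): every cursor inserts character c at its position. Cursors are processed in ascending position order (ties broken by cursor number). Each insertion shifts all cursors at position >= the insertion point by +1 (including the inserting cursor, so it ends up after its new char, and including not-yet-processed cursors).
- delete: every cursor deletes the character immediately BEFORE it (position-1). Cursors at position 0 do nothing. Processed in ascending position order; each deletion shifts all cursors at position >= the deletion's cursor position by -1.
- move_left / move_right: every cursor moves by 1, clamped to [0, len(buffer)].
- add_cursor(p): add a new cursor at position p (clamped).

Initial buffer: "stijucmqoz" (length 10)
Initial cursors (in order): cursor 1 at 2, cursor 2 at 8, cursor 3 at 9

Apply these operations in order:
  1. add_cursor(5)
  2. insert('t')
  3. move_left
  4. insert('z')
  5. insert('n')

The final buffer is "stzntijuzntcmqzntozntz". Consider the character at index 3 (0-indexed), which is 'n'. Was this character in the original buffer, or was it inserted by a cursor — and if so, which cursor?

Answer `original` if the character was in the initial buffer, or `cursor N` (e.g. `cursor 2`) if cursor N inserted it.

Answer: cursor 1

Derivation:
After op 1 (add_cursor(5)): buffer="stijucmqoz" (len 10), cursors c1@2 c4@5 c2@8 c3@9, authorship ..........
After op 2 (insert('t')): buffer="sttijutcmqtotz" (len 14), cursors c1@3 c4@7 c2@11 c3@13, authorship ..1...4...2.3.
After op 3 (move_left): buffer="sttijutcmqtotz" (len 14), cursors c1@2 c4@6 c2@10 c3@12, authorship ..1...4...2.3.
After op 4 (insert('z')): buffer="stztijuztcmqztoztz" (len 18), cursors c1@3 c4@8 c2@13 c3@16, authorship ..11...44...22.33.
After op 5 (insert('n')): buffer="stzntijuzntcmqzntozntz" (len 22), cursors c1@4 c4@10 c2@16 c3@20, authorship ..111...444...222.333.
Authorship (.=original, N=cursor N): . . 1 1 1 . . . 4 4 4 . . . 2 2 2 . 3 3 3 .
Index 3: author = 1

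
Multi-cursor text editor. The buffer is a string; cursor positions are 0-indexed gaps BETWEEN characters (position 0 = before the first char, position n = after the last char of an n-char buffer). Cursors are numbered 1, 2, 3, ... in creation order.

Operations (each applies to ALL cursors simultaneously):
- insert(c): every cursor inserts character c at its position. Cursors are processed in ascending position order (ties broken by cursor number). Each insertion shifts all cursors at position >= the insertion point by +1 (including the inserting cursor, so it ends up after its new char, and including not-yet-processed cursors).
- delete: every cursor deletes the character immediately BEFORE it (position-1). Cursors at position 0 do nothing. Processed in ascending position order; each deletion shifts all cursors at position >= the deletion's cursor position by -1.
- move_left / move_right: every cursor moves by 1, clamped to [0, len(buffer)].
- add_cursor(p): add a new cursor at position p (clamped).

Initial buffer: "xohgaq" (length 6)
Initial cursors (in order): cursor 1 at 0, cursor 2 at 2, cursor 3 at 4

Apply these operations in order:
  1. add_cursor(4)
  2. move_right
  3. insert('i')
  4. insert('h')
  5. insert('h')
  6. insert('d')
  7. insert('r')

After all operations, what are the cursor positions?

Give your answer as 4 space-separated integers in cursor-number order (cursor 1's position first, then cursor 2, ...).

Answer: 6 13 25 25

Derivation:
After op 1 (add_cursor(4)): buffer="xohgaq" (len 6), cursors c1@0 c2@2 c3@4 c4@4, authorship ......
After op 2 (move_right): buffer="xohgaq" (len 6), cursors c1@1 c2@3 c3@5 c4@5, authorship ......
After op 3 (insert('i')): buffer="xiohigaiiq" (len 10), cursors c1@2 c2@5 c3@9 c4@9, authorship .1..2..34.
After op 4 (insert('h')): buffer="xihohihgaiihhq" (len 14), cursors c1@3 c2@7 c3@13 c4@13, authorship .11..22..3434.
After op 5 (insert('h')): buffer="xihhohihhgaiihhhhq" (len 18), cursors c1@4 c2@9 c3@17 c4@17, authorship .111..222..343434.
After op 6 (insert('d')): buffer="xihhdohihhdgaiihhhhddq" (len 22), cursors c1@5 c2@11 c3@21 c4@21, authorship .1111..2222..34343434.
After op 7 (insert('r')): buffer="xihhdrohihhdrgaiihhhhddrrq" (len 26), cursors c1@6 c2@13 c3@25 c4@25, authorship .11111..22222..3434343434.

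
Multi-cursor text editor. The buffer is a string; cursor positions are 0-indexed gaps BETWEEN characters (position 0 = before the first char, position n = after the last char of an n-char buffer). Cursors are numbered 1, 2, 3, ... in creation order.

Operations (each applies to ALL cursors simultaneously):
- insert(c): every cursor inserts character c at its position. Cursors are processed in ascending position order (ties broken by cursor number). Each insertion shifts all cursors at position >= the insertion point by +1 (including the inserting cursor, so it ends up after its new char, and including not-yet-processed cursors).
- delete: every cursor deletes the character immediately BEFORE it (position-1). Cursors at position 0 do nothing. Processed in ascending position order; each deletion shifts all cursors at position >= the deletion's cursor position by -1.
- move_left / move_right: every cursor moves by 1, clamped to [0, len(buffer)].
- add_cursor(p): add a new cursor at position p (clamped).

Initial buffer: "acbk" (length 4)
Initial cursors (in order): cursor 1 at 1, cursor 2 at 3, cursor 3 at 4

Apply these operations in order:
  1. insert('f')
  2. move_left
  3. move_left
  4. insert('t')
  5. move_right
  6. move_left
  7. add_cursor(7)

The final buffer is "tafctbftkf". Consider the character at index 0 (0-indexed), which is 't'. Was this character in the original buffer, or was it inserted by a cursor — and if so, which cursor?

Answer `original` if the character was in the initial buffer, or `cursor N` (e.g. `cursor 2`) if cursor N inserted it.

After op 1 (insert('f')): buffer="afcbfkf" (len 7), cursors c1@2 c2@5 c3@7, authorship .1..2.3
After op 2 (move_left): buffer="afcbfkf" (len 7), cursors c1@1 c2@4 c3@6, authorship .1..2.3
After op 3 (move_left): buffer="afcbfkf" (len 7), cursors c1@0 c2@3 c3@5, authorship .1..2.3
After op 4 (insert('t')): buffer="tafctbftkf" (len 10), cursors c1@1 c2@5 c3@8, authorship 1.1.2.23.3
After op 5 (move_right): buffer="tafctbftkf" (len 10), cursors c1@2 c2@6 c3@9, authorship 1.1.2.23.3
After op 6 (move_left): buffer="tafctbftkf" (len 10), cursors c1@1 c2@5 c3@8, authorship 1.1.2.23.3
After op 7 (add_cursor(7)): buffer="tafctbftkf" (len 10), cursors c1@1 c2@5 c4@7 c3@8, authorship 1.1.2.23.3
Authorship (.=original, N=cursor N): 1 . 1 . 2 . 2 3 . 3
Index 0: author = 1

Answer: cursor 1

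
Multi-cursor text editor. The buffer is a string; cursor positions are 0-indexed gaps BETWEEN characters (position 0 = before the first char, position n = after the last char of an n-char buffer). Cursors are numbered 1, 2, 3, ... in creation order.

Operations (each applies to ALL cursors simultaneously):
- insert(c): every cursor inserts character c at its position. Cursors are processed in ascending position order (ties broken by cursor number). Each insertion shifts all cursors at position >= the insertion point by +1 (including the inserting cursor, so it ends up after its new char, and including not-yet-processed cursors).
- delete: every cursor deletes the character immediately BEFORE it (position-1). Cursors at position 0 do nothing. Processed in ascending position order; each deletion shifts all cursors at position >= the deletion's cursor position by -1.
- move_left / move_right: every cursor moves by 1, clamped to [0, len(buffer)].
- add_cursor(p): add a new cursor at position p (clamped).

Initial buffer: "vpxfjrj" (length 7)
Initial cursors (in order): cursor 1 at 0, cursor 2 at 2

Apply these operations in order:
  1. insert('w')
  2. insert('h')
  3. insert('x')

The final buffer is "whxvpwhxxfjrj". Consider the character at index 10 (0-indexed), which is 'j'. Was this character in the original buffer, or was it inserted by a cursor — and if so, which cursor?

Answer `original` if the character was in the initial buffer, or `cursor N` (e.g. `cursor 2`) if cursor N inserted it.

After op 1 (insert('w')): buffer="wvpwxfjrj" (len 9), cursors c1@1 c2@4, authorship 1..2.....
After op 2 (insert('h')): buffer="whvpwhxfjrj" (len 11), cursors c1@2 c2@6, authorship 11..22.....
After op 3 (insert('x')): buffer="whxvpwhxxfjrj" (len 13), cursors c1@3 c2@8, authorship 111..222.....
Authorship (.=original, N=cursor N): 1 1 1 . . 2 2 2 . . . . .
Index 10: author = original

Answer: original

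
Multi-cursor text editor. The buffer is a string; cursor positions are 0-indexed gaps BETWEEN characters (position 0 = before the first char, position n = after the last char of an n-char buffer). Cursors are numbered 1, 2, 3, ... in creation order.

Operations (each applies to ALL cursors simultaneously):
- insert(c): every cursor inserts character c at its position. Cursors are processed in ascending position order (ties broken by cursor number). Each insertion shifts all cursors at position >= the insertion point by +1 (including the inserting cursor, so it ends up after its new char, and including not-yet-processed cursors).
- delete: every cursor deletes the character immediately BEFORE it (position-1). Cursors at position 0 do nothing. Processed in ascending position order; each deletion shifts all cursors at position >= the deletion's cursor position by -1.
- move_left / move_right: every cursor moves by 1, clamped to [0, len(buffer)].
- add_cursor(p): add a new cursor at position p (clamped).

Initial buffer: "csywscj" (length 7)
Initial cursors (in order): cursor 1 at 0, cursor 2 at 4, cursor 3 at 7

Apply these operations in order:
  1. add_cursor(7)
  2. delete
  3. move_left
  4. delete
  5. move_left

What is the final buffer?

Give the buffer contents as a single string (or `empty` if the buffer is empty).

Answer: s

Derivation:
After op 1 (add_cursor(7)): buffer="csywscj" (len 7), cursors c1@0 c2@4 c3@7 c4@7, authorship .......
After op 2 (delete): buffer="csys" (len 4), cursors c1@0 c2@3 c3@4 c4@4, authorship ....
After op 3 (move_left): buffer="csys" (len 4), cursors c1@0 c2@2 c3@3 c4@3, authorship ....
After op 4 (delete): buffer="s" (len 1), cursors c1@0 c2@0 c3@0 c4@0, authorship .
After op 5 (move_left): buffer="s" (len 1), cursors c1@0 c2@0 c3@0 c4@0, authorship .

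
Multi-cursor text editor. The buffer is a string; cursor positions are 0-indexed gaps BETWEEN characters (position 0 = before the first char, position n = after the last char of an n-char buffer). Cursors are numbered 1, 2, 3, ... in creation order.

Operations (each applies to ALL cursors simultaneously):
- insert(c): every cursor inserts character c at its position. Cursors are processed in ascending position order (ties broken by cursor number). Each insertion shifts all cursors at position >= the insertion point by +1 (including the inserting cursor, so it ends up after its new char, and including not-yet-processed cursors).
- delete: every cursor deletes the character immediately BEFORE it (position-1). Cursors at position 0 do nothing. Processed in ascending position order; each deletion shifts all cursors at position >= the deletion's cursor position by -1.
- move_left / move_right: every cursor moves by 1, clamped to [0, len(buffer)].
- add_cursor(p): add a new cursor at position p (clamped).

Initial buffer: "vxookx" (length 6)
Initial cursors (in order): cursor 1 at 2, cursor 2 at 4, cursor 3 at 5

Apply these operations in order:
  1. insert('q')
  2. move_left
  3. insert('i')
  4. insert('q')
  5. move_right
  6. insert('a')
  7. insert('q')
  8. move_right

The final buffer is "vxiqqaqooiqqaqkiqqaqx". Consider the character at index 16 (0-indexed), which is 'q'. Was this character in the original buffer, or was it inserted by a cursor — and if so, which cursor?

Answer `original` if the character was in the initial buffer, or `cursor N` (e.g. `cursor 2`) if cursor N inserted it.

After op 1 (insert('q')): buffer="vxqooqkqx" (len 9), cursors c1@3 c2@6 c3@8, authorship ..1..2.3.
After op 2 (move_left): buffer="vxqooqkqx" (len 9), cursors c1@2 c2@5 c3@7, authorship ..1..2.3.
After op 3 (insert('i')): buffer="vxiqooiqkiqx" (len 12), cursors c1@3 c2@7 c3@10, authorship ..11..22.33.
After op 4 (insert('q')): buffer="vxiqqooiqqkiqqx" (len 15), cursors c1@4 c2@9 c3@13, authorship ..111..222.333.
After op 5 (move_right): buffer="vxiqqooiqqkiqqx" (len 15), cursors c1@5 c2@10 c3@14, authorship ..111..222.333.
After op 6 (insert('a')): buffer="vxiqqaooiqqakiqqax" (len 18), cursors c1@6 c2@12 c3@17, authorship ..1111..2222.3333.
After op 7 (insert('q')): buffer="vxiqqaqooiqqaqkiqqaqx" (len 21), cursors c1@7 c2@14 c3@20, authorship ..11111..22222.33333.
After op 8 (move_right): buffer="vxiqqaqooiqqaqkiqqaqx" (len 21), cursors c1@8 c2@15 c3@21, authorship ..11111..22222.33333.
Authorship (.=original, N=cursor N): . . 1 1 1 1 1 . . 2 2 2 2 2 . 3 3 3 3 3 .
Index 16: author = 3

Answer: cursor 3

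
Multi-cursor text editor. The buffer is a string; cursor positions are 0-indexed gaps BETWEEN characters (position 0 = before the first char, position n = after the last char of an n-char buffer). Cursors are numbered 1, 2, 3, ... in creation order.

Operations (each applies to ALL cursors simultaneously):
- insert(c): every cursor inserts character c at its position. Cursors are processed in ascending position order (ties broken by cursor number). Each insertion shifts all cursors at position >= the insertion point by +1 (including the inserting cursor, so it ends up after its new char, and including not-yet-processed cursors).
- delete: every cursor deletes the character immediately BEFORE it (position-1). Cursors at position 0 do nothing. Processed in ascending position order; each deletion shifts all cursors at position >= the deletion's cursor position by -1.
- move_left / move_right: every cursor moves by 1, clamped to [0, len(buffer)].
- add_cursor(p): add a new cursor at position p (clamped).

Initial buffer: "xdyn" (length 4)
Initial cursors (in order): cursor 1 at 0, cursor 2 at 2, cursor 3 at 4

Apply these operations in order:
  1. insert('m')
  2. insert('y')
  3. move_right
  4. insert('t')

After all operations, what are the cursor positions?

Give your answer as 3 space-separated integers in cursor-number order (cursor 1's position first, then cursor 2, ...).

After op 1 (insert('m')): buffer="mxdmynm" (len 7), cursors c1@1 c2@4 c3@7, authorship 1..2..3
After op 2 (insert('y')): buffer="myxdmyynmy" (len 10), cursors c1@2 c2@6 c3@10, authorship 11..22..33
After op 3 (move_right): buffer="myxdmyynmy" (len 10), cursors c1@3 c2@7 c3@10, authorship 11..22..33
After op 4 (insert('t')): buffer="myxtdmyytnmyt" (len 13), cursors c1@4 c2@9 c3@13, authorship 11.1.22.2.333

Answer: 4 9 13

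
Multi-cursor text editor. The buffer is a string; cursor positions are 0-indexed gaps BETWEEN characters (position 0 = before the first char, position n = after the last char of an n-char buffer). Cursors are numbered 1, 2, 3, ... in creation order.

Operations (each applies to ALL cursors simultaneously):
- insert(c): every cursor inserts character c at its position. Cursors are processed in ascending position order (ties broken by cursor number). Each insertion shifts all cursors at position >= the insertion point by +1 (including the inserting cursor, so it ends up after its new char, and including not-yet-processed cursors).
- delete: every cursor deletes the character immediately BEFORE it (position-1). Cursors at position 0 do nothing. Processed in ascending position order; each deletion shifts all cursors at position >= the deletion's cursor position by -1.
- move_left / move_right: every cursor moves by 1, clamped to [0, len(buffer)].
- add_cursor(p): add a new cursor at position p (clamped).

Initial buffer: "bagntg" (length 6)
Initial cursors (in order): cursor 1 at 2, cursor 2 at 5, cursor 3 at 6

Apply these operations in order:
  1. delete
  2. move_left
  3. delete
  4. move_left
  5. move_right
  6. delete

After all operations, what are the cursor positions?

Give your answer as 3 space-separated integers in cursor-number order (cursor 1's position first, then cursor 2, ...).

After op 1 (delete): buffer="bgn" (len 3), cursors c1@1 c2@3 c3@3, authorship ...
After op 2 (move_left): buffer="bgn" (len 3), cursors c1@0 c2@2 c3@2, authorship ...
After op 3 (delete): buffer="n" (len 1), cursors c1@0 c2@0 c3@0, authorship .
After op 4 (move_left): buffer="n" (len 1), cursors c1@0 c2@0 c3@0, authorship .
After op 5 (move_right): buffer="n" (len 1), cursors c1@1 c2@1 c3@1, authorship .
After op 6 (delete): buffer="" (len 0), cursors c1@0 c2@0 c3@0, authorship 

Answer: 0 0 0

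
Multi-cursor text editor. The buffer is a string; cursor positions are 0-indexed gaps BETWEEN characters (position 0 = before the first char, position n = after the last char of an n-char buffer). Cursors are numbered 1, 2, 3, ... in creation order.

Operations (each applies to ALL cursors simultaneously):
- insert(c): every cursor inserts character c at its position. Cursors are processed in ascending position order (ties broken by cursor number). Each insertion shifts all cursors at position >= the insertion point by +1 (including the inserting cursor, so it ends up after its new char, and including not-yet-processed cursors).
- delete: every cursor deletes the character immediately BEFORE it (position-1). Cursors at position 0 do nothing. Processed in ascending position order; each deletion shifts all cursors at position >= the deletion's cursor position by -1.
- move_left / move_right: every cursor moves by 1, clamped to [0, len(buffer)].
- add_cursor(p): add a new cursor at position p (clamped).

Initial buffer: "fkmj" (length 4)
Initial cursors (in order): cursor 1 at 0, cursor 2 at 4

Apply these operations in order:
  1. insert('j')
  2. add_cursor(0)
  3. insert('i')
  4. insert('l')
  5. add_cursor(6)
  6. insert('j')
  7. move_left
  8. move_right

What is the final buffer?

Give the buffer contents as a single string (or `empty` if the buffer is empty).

After op 1 (insert('j')): buffer="jfkmjj" (len 6), cursors c1@1 c2@6, authorship 1....2
After op 2 (add_cursor(0)): buffer="jfkmjj" (len 6), cursors c3@0 c1@1 c2@6, authorship 1....2
After op 3 (insert('i')): buffer="ijifkmjji" (len 9), cursors c3@1 c1@3 c2@9, authorship 311....22
After op 4 (insert('l')): buffer="iljilfkmjjil" (len 12), cursors c3@2 c1@5 c2@12, authorship 33111....222
After op 5 (add_cursor(6)): buffer="iljilfkmjjil" (len 12), cursors c3@2 c1@5 c4@6 c2@12, authorship 33111....222
After op 6 (insert('j')): buffer="iljjiljfjkmjjilj" (len 16), cursors c3@3 c1@7 c4@9 c2@16, authorship 3331111.4...2222
After op 7 (move_left): buffer="iljjiljfjkmjjilj" (len 16), cursors c3@2 c1@6 c4@8 c2@15, authorship 3331111.4...2222
After op 8 (move_right): buffer="iljjiljfjkmjjilj" (len 16), cursors c3@3 c1@7 c4@9 c2@16, authorship 3331111.4...2222

Answer: iljjiljfjkmjjilj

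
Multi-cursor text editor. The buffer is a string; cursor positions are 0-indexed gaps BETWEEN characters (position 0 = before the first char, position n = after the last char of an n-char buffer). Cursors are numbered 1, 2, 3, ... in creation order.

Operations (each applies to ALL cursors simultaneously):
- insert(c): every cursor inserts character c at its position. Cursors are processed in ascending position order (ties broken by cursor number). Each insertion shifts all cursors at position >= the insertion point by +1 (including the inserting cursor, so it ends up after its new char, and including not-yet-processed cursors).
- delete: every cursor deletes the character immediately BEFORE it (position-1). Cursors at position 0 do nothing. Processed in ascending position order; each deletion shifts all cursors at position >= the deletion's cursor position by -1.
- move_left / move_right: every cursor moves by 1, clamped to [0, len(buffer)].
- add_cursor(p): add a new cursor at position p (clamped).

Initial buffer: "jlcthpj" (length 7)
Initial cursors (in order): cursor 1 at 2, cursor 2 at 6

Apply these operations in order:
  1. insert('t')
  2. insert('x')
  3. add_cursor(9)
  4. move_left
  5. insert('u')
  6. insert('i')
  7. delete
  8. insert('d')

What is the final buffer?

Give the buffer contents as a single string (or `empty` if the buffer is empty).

Answer: jltudxcthpudtudxj

Derivation:
After op 1 (insert('t')): buffer="jltcthptj" (len 9), cursors c1@3 c2@8, authorship ..1....2.
After op 2 (insert('x')): buffer="jltxcthptxj" (len 11), cursors c1@4 c2@10, authorship ..11....22.
After op 3 (add_cursor(9)): buffer="jltxcthptxj" (len 11), cursors c1@4 c3@9 c2@10, authorship ..11....22.
After op 4 (move_left): buffer="jltxcthptxj" (len 11), cursors c1@3 c3@8 c2@9, authorship ..11....22.
After op 5 (insert('u')): buffer="jltuxcthputuxj" (len 14), cursors c1@4 c3@10 c2@12, authorship ..111....3222.
After op 6 (insert('i')): buffer="jltuixcthpuituixj" (len 17), cursors c1@5 c3@12 c2@15, authorship ..1111....332222.
After op 7 (delete): buffer="jltuxcthputuxj" (len 14), cursors c1@4 c3@10 c2@12, authorship ..111....3222.
After op 8 (insert('d')): buffer="jltudxcthpudtudxj" (len 17), cursors c1@5 c3@12 c2@15, authorship ..1111....332222.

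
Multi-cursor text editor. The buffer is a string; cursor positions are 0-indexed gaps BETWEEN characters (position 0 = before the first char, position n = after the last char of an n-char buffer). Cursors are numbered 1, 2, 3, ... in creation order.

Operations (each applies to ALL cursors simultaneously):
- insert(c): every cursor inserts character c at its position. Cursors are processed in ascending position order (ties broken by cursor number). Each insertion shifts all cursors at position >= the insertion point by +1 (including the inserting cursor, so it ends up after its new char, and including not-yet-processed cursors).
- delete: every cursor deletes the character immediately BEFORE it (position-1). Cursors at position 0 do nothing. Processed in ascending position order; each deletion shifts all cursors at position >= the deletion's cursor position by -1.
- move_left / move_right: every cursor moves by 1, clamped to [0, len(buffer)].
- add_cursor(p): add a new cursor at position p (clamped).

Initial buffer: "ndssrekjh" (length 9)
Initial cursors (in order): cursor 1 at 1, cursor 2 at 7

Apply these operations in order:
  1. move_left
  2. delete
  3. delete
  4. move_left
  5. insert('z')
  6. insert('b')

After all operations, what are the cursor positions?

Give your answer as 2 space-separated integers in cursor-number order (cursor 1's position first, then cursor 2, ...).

Answer: 2 7

Derivation:
After op 1 (move_left): buffer="ndssrekjh" (len 9), cursors c1@0 c2@6, authorship .........
After op 2 (delete): buffer="ndssrkjh" (len 8), cursors c1@0 c2@5, authorship ........
After op 3 (delete): buffer="ndsskjh" (len 7), cursors c1@0 c2@4, authorship .......
After op 4 (move_left): buffer="ndsskjh" (len 7), cursors c1@0 c2@3, authorship .......
After op 5 (insert('z')): buffer="zndszskjh" (len 9), cursors c1@1 c2@5, authorship 1...2....
After op 6 (insert('b')): buffer="zbndszbskjh" (len 11), cursors c1@2 c2@7, authorship 11...22....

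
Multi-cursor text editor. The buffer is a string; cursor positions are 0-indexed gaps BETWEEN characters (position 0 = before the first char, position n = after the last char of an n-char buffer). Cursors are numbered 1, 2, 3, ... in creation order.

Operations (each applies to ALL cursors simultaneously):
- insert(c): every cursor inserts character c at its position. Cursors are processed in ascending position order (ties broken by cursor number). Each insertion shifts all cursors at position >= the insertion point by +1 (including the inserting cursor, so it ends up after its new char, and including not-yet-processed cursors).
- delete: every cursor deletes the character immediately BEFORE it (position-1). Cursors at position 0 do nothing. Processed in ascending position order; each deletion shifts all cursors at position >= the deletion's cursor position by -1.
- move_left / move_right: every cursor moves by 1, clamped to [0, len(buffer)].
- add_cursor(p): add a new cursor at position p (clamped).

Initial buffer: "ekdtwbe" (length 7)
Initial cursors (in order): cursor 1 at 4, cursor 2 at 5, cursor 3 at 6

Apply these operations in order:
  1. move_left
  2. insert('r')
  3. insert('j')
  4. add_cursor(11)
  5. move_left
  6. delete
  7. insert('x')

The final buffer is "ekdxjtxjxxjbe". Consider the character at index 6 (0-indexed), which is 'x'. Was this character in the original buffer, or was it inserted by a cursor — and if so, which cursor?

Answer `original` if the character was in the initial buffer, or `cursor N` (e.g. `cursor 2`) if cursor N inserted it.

Answer: cursor 2

Derivation:
After op 1 (move_left): buffer="ekdtwbe" (len 7), cursors c1@3 c2@4 c3@5, authorship .......
After op 2 (insert('r')): buffer="ekdrtrwrbe" (len 10), cursors c1@4 c2@6 c3@8, authorship ...1.2.3..
After op 3 (insert('j')): buffer="ekdrjtrjwrjbe" (len 13), cursors c1@5 c2@8 c3@11, authorship ...11.22.33..
After op 4 (add_cursor(11)): buffer="ekdrjtrjwrjbe" (len 13), cursors c1@5 c2@8 c3@11 c4@11, authorship ...11.22.33..
After op 5 (move_left): buffer="ekdrjtrjwrjbe" (len 13), cursors c1@4 c2@7 c3@10 c4@10, authorship ...11.22.33..
After op 6 (delete): buffer="ekdjtjjbe" (len 9), cursors c1@3 c2@5 c3@6 c4@6, authorship ...1.23..
After op 7 (insert('x')): buffer="ekdxjtxjxxjbe" (len 13), cursors c1@4 c2@7 c3@10 c4@10, authorship ...11.22343..
Authorship (.=original, N=cursor N): . . . 1 1 . 2 2 3 4 3 . .
Index 6: author = 2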